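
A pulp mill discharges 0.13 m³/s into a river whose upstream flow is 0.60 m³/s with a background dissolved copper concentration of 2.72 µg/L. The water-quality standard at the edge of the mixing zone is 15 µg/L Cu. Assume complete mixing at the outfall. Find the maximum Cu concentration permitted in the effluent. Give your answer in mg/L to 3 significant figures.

0.0717 mg/L

2.72 µg/L = 0.00272 mg/L.
15 µg/L = 0.015 mg/L.
Mass balance: 0.015·0.73 = 0.13·Cₑ + 0.6·0.00272.
Cₑ = (0.01095 − 0.001632) / 0.13 = 0.07168 mg/L.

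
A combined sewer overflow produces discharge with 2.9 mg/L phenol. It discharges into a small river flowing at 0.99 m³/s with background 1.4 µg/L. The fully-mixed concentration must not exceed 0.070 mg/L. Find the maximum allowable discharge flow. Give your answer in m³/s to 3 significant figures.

1.4 µg/L = 0.0014 mg/L.
Mass balance at complete mixing: C_std·(Q_w + Q_r) = Q_w·C_e + Q_r·C_b.
Rearranging, Q_w = Q_r·(C_std − C_b)/(C_e − C_std) = 0.99·(0.07 − 0.0014) / (2.9 − 0.07) = 0.024 m³/s.

0.0240 m³/s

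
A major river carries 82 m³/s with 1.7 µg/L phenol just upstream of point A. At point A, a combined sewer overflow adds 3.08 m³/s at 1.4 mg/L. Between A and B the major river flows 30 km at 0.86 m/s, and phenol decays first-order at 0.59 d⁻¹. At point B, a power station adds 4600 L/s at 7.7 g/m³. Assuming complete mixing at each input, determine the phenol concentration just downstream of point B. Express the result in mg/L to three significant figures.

0.434 mg/L

1.7 µg/L = 0.0017 mg/L.
After input A: C = (82·0.0017 + 3.08·1.4) / 85.08 = 0.05232 mg/L.
Over the 30 km reach to input B (t = 3.488e+04 s = 0.4037 d), decay gives C = 0.05232·exp(−0.59·0.4037) = 0.04123 mg/L.
4600 L/s = 4.6 m³/s.
After input B: C = (85.08·0.04123 + 4.6·7.7) / 89.68 = 0.4341 mg/L.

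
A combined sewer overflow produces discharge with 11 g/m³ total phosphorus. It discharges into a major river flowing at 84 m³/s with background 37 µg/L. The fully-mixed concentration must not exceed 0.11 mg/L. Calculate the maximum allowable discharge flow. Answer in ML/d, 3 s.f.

37 µg/L = 0.037 mg/L.
Mass balance at complete mixing: C_std·(Q_w + Q_r) = Q_w·C_e + Q_r·C_b.
Rearranging, Q_w = Q_r·(C_std − C_b)/(C_e − C_std) = 84·(0.11 − 0.037) / (11 − 0.11) = 0.5631 m³/s.
= 48.65 ML/d.

48.7 ML/d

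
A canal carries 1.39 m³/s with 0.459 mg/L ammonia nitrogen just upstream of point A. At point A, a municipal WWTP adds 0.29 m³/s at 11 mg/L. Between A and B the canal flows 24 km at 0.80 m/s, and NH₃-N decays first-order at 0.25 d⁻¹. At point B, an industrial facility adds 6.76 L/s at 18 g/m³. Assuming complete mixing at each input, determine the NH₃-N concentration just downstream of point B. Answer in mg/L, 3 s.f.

After input A: C = (1.39·0.459 + 0.29·11) / 1.68 = 2.279 mg/L.
Over the 24 km reach to input B (t = 3e+04 s = 0.3472 d), decay gives C = 2.279·exp(−0.25·0.3472) = 2.089 mg/L.
6.76 L/s = 0.00676 m³/s.
After input B: C = (1.68·2.089 + 0.00676·18) / 1.687 = 2.153 mg/L.

2.15 mg/L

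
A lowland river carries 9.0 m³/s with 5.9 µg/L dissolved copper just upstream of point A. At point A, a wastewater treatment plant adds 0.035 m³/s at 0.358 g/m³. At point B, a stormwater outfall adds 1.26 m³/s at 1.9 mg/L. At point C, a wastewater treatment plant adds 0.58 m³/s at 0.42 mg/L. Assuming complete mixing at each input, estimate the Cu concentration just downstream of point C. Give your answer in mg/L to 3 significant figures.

0.249 mg/L

5.9 µg/L = 0.0059 mg/L.
After input A: C = (9·0.0059 + 0.035·0.358) / 9.035 = 0.007264 mg/L.
After input B: C = (9.035·0.007264 + 1.26·1.9) / 10.29 = 0.2389 mg/L.
After input C: C = (10.29·0.2389 + 0.58·0.42) / 10.88 = 0.2486 mg/L.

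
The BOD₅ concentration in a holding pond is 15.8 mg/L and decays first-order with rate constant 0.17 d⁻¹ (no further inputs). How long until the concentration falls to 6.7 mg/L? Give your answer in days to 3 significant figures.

t = ln(C₀/C)/k = ln(15.8/6.7)/0.17 = 0.8579/0.17 = 5.046 d.

5.05 d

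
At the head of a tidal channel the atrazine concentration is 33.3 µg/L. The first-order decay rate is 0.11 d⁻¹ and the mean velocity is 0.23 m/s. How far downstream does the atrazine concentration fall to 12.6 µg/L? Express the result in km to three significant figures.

From C = C₀·e^(−kt), t = ln(C₀/C)/k = ln(33.3/12.6)/0.11 = 0.9719/0.11 = 8.835 d.
Distance = v·t = 0.23 m/s × 7.634e+05 s = 1.756e+05 m = 175.6 km.

176 km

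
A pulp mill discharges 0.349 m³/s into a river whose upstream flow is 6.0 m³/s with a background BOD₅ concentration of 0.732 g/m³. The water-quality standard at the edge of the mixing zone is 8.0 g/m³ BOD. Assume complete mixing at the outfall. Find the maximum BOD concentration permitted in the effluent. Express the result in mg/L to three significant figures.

Mass balance: 8·6.349 = 0.349·Cₑ + 6·0.732.
Cₑ = (50.79 − 4.392) / 0.349 = 133 mg/L.

133 mg/L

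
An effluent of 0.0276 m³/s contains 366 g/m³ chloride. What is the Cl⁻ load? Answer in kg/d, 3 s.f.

Mass flux = Q·C = 0.0276 m³/s × 366 g/m³ = 10.1 g/s.
= 10.1 g/s × 86.4 = 872.8 kg/d.

873 kg/d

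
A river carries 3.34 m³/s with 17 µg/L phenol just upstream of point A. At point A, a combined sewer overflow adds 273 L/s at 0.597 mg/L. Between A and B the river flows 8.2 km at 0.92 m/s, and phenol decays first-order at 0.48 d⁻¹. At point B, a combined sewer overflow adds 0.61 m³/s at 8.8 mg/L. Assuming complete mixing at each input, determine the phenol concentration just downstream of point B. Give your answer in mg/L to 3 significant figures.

17 µg/L = 0.017 mg/L.
273 L/s = 0.273 m³/s.
After input A: C = (3.34·0.017 + 0.273·0.597) / 3.613 = 0.06083 mg/L.
Over the 8.2 km reach to input B (t = 8913 s = 0.1032 d), decay gives C = 0.06083·exp(−0.48·0.1032) = 0.05789 mg/L.
After input B: C = (3.613·0.05789 + 0.61·8.8) / 4.223 = 1.321 mg/L.

1.32 mg/L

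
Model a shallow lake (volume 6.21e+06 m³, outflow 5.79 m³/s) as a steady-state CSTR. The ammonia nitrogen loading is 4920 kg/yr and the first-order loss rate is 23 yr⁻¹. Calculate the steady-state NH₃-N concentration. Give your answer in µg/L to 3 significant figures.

15.1 µg/L

Outflow Q = 5.79 m³/s × 3.156e+07 s/yr = 1.827e+08 m³/yr.
Steady-state CSTR mass balance: W = Q·C + k·V·C, so C = W/(Q + kV).
Q + kV = 1.827e+08 + 23·6.21e+06 = 3.255e+08 m³/yr.
C = 4920/3.255e+08 = 1.511e-05 kg/m³ = 0.01511 mg/L = 15.11 µg/L.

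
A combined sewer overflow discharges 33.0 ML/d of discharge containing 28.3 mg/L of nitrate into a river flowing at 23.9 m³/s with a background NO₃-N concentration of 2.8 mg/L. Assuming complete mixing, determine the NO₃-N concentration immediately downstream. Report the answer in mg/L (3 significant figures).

3.20 mg/L

33.0 ML/d = 0.3819 m³/s.
Flow-weighted mixing gives C = (0.3819·28.3 + 23.9·2.8) / (0.3819 + 23.9) = 77.73/24.28 = 3.201 mg/L.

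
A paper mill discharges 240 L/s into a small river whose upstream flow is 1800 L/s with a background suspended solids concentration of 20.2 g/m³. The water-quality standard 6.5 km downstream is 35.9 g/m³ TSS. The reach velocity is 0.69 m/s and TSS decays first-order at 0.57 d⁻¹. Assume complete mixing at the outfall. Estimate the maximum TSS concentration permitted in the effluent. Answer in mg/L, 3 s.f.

240 L/s = 0.24 m³/s.
1800 L/s = 1.8 m³/s.
Travel time to the compliance point: t = 6500/0.69 = 9420 s = 0.109 d; decay factor exp(−0.57·0.109) = 0.9397.
So the concentration just after mixing may be at most 35.9/0.9397 = 38.2 mg/L.
Mass balance: 38.2·2.04 = 0.24·Cₑ + 1.8·20.2.
Cₑ = (77.93 − 36.36) / 0.24 = 173.2 mg/L.

173 mg/L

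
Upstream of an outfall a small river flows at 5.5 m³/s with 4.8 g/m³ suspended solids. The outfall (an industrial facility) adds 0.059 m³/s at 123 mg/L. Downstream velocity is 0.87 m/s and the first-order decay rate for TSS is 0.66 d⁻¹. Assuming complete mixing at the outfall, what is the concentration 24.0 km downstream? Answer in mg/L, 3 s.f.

4.90 mg/L

After complete mixing, C₀ = (0.059·123 + 5.5·4.8) / 5.559 = 6.055 mg/L.
Travel time t = 2.4e+04 m / 0.87 m/s = 2.759e+04 s = 0.3193 d.
C = 6.055·exp(−0.66·0.3193) = 6.055·0.81 = 4.904 mg/L.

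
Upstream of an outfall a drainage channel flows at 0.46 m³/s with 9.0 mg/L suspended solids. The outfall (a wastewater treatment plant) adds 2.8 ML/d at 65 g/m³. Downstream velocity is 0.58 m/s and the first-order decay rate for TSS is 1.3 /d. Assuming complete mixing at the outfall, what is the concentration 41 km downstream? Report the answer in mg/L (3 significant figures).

2.8 ML/d = 0.03241 m³/s.
After complete mixing, C₀ = (0.03241·65 + 0.46·9) / 0.4924 = 12.69 mg/L.
Travel time t = 4.1e+04 m / 0.58 m/s = 7.069e+04 s = 0.8182 d.
C = 12.69·exp(−1.3·0.8182) = 12.69·0.3452 = 4.379 mg/L.

4.38 mg/L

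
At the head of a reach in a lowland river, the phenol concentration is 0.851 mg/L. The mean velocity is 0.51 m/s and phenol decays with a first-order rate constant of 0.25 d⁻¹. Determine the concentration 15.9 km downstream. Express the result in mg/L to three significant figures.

Travel time t = 15.9 km / 0.51 m/s = 1.59e+04/0.51 = 3.118e+04 s = 0.3608 d.
First-order decay: C = 0.851·exp(−0.25·0.3608) = 0.851·0.9137 = 0.7776 mg/L.

0.778 mg/L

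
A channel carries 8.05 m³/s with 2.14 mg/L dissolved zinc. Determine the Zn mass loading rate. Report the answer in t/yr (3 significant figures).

544 t/yr

Mass flux = Q·C = 8.05 m³/s × 2.14 g/m³ = 17.23 g/s.
= 17.23 g/s × 31.56 = 543.6 t/yr.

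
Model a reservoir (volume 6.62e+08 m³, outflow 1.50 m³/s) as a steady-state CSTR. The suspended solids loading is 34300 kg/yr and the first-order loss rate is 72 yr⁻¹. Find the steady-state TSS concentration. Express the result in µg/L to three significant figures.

Outflow Q = 1.50 m³/s × 3.156e+07 s/yr = 4.734e+07 m³/yr.
Steady-state CSTR mass balance: W = Q·C + k·V·C, so C = W/(Q + kV).
Q + kV = 4.734e+07 + 72·6.62e+08 = 4.771e+10 m³/yr.
C = 34300/4.771e+10 = 7.189e-07 kg/m³ = 0.0007189 mg/L = 0.7189 µg/L.

0.719 µg/L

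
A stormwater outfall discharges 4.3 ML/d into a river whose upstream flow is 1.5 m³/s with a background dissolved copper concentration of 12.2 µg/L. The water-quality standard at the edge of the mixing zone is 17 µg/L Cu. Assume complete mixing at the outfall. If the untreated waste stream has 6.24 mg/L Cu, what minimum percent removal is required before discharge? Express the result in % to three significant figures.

4.3 ML/d = 0.04977 m³/s.
12.2 µg/L = 0.0122 mg/L.
17 µg/L = 0.017 mg/L.
Mass balance: 0.017·1.55 = 0.04977·Cₑ + 1.5·0.0122.
Cₑ = (0.02635 − 0.0183) / 0.04977 = 0.1617 mg/L.
Required removal = 1 − 0.1617/6.24 = 97.41 %.

97.4 %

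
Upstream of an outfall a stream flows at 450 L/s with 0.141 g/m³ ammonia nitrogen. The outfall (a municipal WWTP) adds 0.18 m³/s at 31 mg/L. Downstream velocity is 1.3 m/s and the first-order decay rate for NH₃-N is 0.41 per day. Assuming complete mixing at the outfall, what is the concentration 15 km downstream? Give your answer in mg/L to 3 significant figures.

450 L/s = 0.45 m³/s.
After complete mixing, C₀ = (0.18·31 + 0.45·0.141) / 0.63 = 8.958 mg/L.
Travel time t = 1.5e+04 m / 1.3 m/s = 1.154e+04 s = 0.1335 d.
C = 8.958·exp(−0.41·0.1335) = 8.958·0.9467 = 8.481 mg/L.

8.48 mg/L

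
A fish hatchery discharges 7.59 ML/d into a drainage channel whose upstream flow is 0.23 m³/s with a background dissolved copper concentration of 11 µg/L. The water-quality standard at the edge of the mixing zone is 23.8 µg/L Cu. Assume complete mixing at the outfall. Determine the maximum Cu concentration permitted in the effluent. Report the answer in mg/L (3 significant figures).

7.59 ML/d = 0.08785 m³/s.
11 µg/L = 0.011 mg/L.
23.8 µg/L = 0.0238 mg/L.
Mass balance: 0.0238·0.3178 = 0.08785·Cₑ + 0.23·0.011.
Cₑ = (0.007565 − 0.00253) / 0.08785 = 0.05731 mg/L.

0.0573 mg/L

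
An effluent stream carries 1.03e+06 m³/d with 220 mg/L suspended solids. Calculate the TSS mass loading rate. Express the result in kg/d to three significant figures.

1.03e+06 m³/d = 11.92 m³/s.
Mass flux = Q·C = 11.92 m³/s × 220 g/m³ = 2623 g/s.
= 2623 g/s × 86.4 = 2.266e+05 kg/d.

227000 kg/d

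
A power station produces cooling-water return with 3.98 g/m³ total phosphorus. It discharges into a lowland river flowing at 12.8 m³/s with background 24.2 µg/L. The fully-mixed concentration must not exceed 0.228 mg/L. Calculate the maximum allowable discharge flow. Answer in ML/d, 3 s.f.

60.1 ML/d

24.2 µg/L = 0.0242 mg/L.
Mass balance at complete mixing: C_std·(Q_w + Q_r) = Q_w·C_e + Q_r·C_b.
Rearranging, Q_w = Q_r·(C_std − C_b)/(C_e − C_std) = 12.8·(0.228 − 0.0242) / (3.98 − 0.228) = 0.6953 m³/s.
= 60.07 ML/d.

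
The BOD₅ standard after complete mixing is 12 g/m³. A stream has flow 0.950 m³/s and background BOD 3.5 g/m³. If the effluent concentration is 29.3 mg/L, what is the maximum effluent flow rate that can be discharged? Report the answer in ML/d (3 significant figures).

Mass balance at complete mixing: C_std·(Q_w + Q_r) = Q_w·C_e + Q_r·C_b.
Rearranging, Q_w = Q_r·(C_std − C_b)/(C_e − C_std) = 0.950·(12 − 3.5) / (29.3 − 12) = 0.4668 m³/s.
= 40.33 ML/d.

40.3 ML/d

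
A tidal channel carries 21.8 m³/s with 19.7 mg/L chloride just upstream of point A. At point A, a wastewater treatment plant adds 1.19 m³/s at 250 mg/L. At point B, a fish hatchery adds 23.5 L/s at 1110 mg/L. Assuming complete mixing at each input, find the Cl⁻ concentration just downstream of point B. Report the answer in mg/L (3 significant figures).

32.7 mg/L

After input A: C = (21.8·19.7 + 1.19·250) / 22.99 = 31.62 mg/L.
23.5 L/s = 0.0235 m³/s.
After input B: C = (22.99·31.62 + 0.0235·1110) / 23.01 = 32.72 mg/L.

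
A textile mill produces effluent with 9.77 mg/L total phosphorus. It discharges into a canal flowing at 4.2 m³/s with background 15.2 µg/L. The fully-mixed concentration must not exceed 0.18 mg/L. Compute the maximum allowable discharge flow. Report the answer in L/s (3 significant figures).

15.2 µg/L = 0.0152 mg/L.
Mass balance at complete mixing: C_std·(Q_w + Q_r) = Q_w·C_e + Q_r·C_b.
Rearranging, Q_w = Q_r·(C_std − C_b)/(C_e − C_std) = 4.2·(0.18 − 0.0152) / (9.77 − 0.18) = 0.07218 m³/s.
= 72.18 L/s.

72.2 L/s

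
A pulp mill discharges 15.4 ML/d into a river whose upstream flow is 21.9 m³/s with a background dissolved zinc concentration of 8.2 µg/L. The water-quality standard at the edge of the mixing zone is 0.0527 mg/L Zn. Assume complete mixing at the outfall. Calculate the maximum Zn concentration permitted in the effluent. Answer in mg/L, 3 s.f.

15.4 ML/d = 0.1782 m³/s.
8.2 µg/L = 0.0082 mg/L.
Mass balance: 0.0527·22.08 = 0.1782·Cₑ + 21.9·0.0082.
Cₑ = (1.164 − 0.1796) / 0.1782 = 5.52 mg/L.

5.52 mg/L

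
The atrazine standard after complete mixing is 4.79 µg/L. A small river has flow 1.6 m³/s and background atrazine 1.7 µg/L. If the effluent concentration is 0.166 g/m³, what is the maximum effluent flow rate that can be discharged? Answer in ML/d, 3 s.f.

1.7 µg/L = 0.0017 mg/L.
4.79 µg/L = 0.00479 mg/L.
Mass balance at complete mixing: C_std·(Q_w + Q_r) = Q_w·C_e + Q_r·C_b.
Rearranging, Q_w = Q_r·(C_std − C_b)/(C_e − C_std) = 1.6·(0.00479 − 0.0017) / (0.166 − 0.00479) = 0.03067 m³/s.
= 2.65 ML/d.

2.65 ML/d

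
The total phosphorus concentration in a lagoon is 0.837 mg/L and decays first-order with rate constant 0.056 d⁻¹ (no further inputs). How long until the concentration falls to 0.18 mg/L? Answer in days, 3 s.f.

t = ln(C₀/C)/k = ln(0.837/0.18)/0.056 = 1.537/0.056 = 27.44 d.

27.4 d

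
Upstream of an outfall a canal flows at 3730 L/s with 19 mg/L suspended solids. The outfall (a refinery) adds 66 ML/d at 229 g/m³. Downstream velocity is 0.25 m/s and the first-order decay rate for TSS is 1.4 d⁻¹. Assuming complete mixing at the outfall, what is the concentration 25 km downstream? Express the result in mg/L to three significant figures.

66 ML/d = 0.7639 m³/s.
3730 L/s = 3.73 m³/s.
After complete mixing, C₀ = (0.7639·229 + 3.73·19) / 4.494 = 54.7 mg/L.
Travel time t = 2.5e+04 m / 0.25 m/s = 1e+05 s = 1.157 d.
C = 54.7·exp(−1.4·1.157) = 54.7·0.1978 = 10.82 mg/L.

10.8 mg/L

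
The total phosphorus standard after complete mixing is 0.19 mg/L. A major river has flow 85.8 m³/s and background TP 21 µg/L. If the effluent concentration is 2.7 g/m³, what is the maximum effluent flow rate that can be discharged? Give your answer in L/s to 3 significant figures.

21 µg/L = 0.021 mg/L.
Mass balance at complete mixing: C_std·(Q_w + Q_r) = Q_w·C_e + Q_r·C_b.
Rearranging, Q_w = Q_r·(C_std − C_b)/(C_e − C_std) = 85.8·(0.19 − 0.021) / (2.7 − 0.19) = 5.777 m³/s.
= 5777 L/s.

5780 L/s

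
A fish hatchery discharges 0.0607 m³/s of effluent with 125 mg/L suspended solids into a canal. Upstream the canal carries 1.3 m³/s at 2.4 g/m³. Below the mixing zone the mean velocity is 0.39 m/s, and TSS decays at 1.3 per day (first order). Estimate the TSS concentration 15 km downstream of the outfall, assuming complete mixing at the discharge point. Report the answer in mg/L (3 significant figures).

After complete mixing, C₀ = (0.0607·125 + 1.3·2.4) / 1.361 = 7.869 mg/L.
Travel time t = 1.5e+04 m / 0.39 m/s = 3.846e+04 s = 0.4452 d.
C = 7.869·exp(−1.3·0.4452) = 7.869·0.5606 = 4.412 mg/L.

4.41 mg/L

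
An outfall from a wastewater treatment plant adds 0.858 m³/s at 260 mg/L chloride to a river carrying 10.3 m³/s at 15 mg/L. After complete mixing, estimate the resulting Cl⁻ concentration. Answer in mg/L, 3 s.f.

Conservation of mass across the mixing zone: C = (0.858·260 + 10.3·15) / (0.858 + 10.3) = 377.6/11.16 = 33.84 mg/L.

33.8 mg/L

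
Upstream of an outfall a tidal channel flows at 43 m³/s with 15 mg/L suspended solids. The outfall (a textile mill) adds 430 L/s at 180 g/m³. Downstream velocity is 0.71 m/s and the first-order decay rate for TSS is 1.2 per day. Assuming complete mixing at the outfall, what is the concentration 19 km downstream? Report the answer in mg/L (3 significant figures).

11.5 mg/L

430 L/s = 0.43 m³/s.
After complete mixing, C₀ = (0.43·180 + 43·15) / 43.43 = 16.63 mg/L.
Travel time t = 1.9e+04 m / 0.71 m/s = 2.676e+04 s = 0.3097 d.
C = 16.63·exp(−1.2·0.3097) = 16.63·0.6896 = 11.47 mg/L.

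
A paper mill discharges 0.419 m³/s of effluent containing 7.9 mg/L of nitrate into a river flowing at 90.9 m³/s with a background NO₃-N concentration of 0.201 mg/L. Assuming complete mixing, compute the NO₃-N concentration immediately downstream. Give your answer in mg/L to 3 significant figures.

0.236 mg/L

By mass balance at complete mixing, C = (0.419·7.9 + 90.9·0.201) / (0.419 + 90.9) = 21.58/91.32 = 0.2363 mg/L.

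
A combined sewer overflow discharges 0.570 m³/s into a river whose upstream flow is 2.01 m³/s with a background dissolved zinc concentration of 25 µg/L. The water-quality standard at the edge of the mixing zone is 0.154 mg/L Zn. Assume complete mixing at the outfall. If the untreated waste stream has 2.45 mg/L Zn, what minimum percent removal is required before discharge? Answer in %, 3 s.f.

75.1 %

25 µg/L = 0.025 mg/L.
Mass balance: 0.154·2.58 = 0.57·Cₑ + 2.01·0.025.
Cₑ = (0.3973 − 0.05025) / 0.57 = 0.6089 mg/L.
Required removal = 1 − 0.6089/2.45 = 75.15 %.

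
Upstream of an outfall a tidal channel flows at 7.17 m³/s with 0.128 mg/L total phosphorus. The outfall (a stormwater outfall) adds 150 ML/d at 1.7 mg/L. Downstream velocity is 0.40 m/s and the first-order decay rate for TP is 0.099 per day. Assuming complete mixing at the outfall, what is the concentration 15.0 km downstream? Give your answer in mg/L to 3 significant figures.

0.416 mg/L

150 ML/d = 1.736 m³/s.
After complete mixing, C₀ = (1.736·1.7 + 7.17·0.128) / 8.906 = 0.4344 mg/L.
Travel time t = 1.5e+04 m / 0.40 m/s = 3.75e+04 s = 0.434 d.
C = 0.4344·exp(−0.099·0.434) = 0.4344·0.9579 = 0.4162 mg/L.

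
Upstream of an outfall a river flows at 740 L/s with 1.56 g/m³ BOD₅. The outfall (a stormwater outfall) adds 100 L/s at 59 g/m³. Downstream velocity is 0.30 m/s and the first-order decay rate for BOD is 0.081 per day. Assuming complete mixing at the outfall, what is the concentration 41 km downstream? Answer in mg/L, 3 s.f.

7.39 mg/L

100 L/s = 0.1 m³/s.
740 L/s = 0.74 m³/s.
After complete mixing, C₀ = (0.1·59 + 0.74·1.56) / 0.84 = 8.398 mg/L.
Travel time t = 4.1e+04 m / 0.30 m/s = 1.367e+05 s = 1.582 d.
C = 8.398·exp(−0.081·1.582) = 8.398·0.8797 = 7.388 mg/L.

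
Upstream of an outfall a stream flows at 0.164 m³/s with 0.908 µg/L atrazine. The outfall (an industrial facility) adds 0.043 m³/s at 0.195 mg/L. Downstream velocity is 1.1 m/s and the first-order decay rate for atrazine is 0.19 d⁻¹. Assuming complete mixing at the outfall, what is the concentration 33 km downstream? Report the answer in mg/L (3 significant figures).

0.0386 mg/L

0.908 µg/L = 0.000908 mg/L.
After complete mixing, C₀ = (0.043·0.195 + 0.164·0.000908) / 0.207 = 0.04123 mg/L.
Travel time t = 3.3e+04 m / 1.1 m/s = 3e+04 s = 0.3472 d.
C = 0.04123·exp(−0.19·0.3472) = 0.04123·0.9362 = 0.03859 mg/L.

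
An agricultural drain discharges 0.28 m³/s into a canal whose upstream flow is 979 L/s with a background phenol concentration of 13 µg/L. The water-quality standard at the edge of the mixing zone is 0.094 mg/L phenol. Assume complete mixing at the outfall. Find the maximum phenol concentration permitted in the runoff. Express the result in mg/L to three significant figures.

0.377 mg/L

979 L/s = 0.979 m³/s.
13 µg/L = 0.013 mg/L.
Mass balance: 0.094·1.259 = 0.28·Cₑ + 0.979·0.013.
Cₑ = (0.1183 − 0.01273) / 0.28 = 0.3772 mg/L.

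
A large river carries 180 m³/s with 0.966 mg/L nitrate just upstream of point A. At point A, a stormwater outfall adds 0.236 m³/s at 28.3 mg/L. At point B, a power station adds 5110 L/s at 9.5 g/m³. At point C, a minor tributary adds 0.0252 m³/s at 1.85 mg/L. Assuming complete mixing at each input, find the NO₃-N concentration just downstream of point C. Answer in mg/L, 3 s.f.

1.24 mg/L

After input A: C = (180·0.966 + 0.236·28.3) / 180.2 = 1.002 mg/L.
5110 L/s = 5.11 m³/s.
After input B: C = (180.2·1.002 + 5.11·9.5) / 185.3 = 1.236 mg/L.
After input C: C = (185.3·1.236 + 0.0252·1.85) / 185.4 = 1.236 mg/L.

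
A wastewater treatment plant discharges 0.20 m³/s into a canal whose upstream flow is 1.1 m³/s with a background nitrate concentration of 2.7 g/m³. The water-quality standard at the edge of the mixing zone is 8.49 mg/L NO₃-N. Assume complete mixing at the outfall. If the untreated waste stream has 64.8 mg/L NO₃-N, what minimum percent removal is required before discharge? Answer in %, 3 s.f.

Mass balance: 8.49·1.3 = 0.2·Cₑ + 1.1·2.7.
Cₑ = (11.04 − 2.97) / 0.2 = 40.34 mg/L.
Required removal = 1 − 40.34/64.8 = 37.75 %.

37.8 %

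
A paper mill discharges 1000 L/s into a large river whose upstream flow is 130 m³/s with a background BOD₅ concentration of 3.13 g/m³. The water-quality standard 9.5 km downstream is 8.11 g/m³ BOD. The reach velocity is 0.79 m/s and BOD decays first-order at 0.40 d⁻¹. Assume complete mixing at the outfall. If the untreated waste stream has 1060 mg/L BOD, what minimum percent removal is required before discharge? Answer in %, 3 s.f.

32.4 %

1000 L/s = 1 m³/s.
Travel time to the compliance point: t = 9500/0.79 = 1.203e+04 s = 0.1392 d; decay factor exp(−0.40·0.1392) = 0.9458.
So the concentration just after mixing may be at most 8.11/0.9458 = 8.574 mg/L.
Mass balance: 8.574·131 = 1·Cₑ + 130·3.13.
Cₑ = (1123 − 406.9) / 1 = 716.3 mg/L.
Required removal = 1 − 716.3/1060 = 32.42 %.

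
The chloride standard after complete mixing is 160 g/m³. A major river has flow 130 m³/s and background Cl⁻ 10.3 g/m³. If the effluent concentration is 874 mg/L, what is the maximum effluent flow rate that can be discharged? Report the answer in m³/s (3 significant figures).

27.3 m³/s

Mass balance at complete mixing: C_std·(Q_w + Q_r) = Q_w·C_e + Q_r·C_b.
Rearranging, Q_w = Q_r·(C_std − C_b)/(C_e − C_std) = 130·(160 − 10.3) / (874 − 160) = 27.26 m³/s.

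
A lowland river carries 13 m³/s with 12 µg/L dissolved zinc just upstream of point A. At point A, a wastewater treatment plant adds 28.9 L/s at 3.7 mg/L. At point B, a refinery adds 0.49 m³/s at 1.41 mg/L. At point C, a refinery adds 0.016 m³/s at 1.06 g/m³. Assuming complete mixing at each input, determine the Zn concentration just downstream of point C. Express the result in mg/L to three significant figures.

0.0717 mg/L

12 µg/L = 0.012 mg/L.
28.9 L/s = 0.0289 m³/s.
After input A: C = (13·0.012 + 0.0289·3.7) / 13.03 = 0.02018 mg/L.
After input B: C = (13.03·0.02018 + 0.49·1.41) / 13.52 = 0.07056 mg/L.
After input C: C = (13.52·0.07056 + 0.016·1.06) / 13.53 = 0.07172 mg/L.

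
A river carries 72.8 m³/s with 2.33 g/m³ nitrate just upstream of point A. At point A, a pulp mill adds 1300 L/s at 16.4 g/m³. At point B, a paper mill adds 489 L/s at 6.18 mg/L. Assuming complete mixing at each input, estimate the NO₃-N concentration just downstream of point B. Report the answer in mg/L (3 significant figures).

1300 L/s = 1.3 m³/s.
After input A: C = (72.8·2.33 + 1.3·16.4) / 74.1 = 2.577 mg/L.
489 L/s = 0.489 m³/s.
After input B: C = (74.1·2.577 + 0.489·6.18) / 74.59 = 2.6 mg/L.

2.60 mg/L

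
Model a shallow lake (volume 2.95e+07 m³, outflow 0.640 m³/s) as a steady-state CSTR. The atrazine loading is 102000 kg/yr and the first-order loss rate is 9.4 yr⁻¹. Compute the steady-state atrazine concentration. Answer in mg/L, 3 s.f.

Outflow Q = 0.640 m³/s × 3.156e+07 s/yr = 2.02e+07 m³/yr.
Steady-state CSTR mass balance: W = Q·C + k·V·C, so C = W/(Q + kV).
Q + kV = 2.02e+07 + 9.4·2.95e+07 = 2.975e+08 m³/yr.
C = 102000/2.975e+08 = 0.0003429 kg/m³ = 0.3429 mg/L.

0.343 mg/L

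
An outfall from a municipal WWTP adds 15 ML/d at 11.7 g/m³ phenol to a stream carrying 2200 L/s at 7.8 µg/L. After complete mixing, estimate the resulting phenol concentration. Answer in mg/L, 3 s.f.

0.863 mg/L

15 ML/d = 0.1736 m³/s.
2200 L/s = 2.2 m³/s.
7.8 µg/L = 0.0078 mg/L.
Flow-weighted mixing gives C = (0.1736·11.7 + 2.2·0.0078) / (0.1736 + 2.2) = 2.048/2.374 = 0.863 mg/L.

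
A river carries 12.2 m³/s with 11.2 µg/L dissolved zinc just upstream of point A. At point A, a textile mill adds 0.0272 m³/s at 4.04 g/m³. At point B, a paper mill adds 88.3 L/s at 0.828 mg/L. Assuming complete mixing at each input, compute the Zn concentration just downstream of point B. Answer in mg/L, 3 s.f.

0.0260 mg/L

11.2 µg/L = 0.0112 mg/L.
After input A: C = (12.2·0.0112 + 0.0272·4.04) / 12.23 = 0.02016 mg/L.
88.3 L/s = 0.0883 m³/s.
After input B: C = (12.23·0.02016 + 0.0883·0.828) / 12.32 = 0.02595 mg/L.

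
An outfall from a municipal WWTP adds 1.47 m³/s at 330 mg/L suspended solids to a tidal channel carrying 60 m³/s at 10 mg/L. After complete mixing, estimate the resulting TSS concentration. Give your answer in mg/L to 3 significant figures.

By mass balance at complete mixing, C = (1.47·330 + 60·10) / (1.47 + 60) = 1085/61.47 = 17.65 mg/L.

17.7 mg/L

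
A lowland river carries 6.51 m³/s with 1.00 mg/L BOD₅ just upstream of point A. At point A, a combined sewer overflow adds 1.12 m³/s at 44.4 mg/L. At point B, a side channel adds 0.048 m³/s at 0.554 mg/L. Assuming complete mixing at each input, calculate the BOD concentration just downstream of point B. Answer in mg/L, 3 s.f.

After input A: C = (6.51·1 + 1.12·44.4) / 7.63 = 7.371 mg/L.
After input B: C = (7.63·7.371 + 0.048·0.554) / 7.678 = 7.328 mg/L.

7.33 mg/L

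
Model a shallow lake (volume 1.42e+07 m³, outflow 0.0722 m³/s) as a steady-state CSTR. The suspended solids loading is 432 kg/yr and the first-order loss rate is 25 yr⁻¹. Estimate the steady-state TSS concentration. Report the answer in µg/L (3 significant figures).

Outflow Q = 0.0722 m³/s × 3.156e+07 s/yr = 2.278e+06 m³/yr.
Steady-state CSTR mass balance: W = Q·C + k·V·C, so C = W/(Q + kV).
Q + kV = 2.278e+06 + 25·1.42e+07 = 3.573e+08 m³/yr.
C = 432/3.573e+08 = 1.209e-06 kg/m³ = 0.001209 mg/L = 1.209 µg/L.

1.21 µg/L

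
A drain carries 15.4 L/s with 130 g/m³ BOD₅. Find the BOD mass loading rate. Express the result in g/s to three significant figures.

2.00 g/s

15.4 L/s = 0.0154 m³/s.
Mass flux = Q·C = 0.0154 m³/s × 130 g/m³ = 2.002 g/s.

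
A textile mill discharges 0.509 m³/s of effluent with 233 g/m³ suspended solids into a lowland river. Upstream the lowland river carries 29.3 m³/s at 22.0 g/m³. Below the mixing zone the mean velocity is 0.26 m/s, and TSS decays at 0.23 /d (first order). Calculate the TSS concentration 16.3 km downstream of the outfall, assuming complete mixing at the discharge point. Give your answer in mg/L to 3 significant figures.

21.7 mg/L

After complete mixing, C₀ = (0.509·233 + 29.3·22) / 29.81 = 25.6 mg/L.
Travel time t = 1.63e+04 m / 0.26 m/s = 6.269e+04 s = 0.7256 d.
C = 25.6·exp(−0.23·0.7256) = 25.6·0.8463 = 21.67 mg/L.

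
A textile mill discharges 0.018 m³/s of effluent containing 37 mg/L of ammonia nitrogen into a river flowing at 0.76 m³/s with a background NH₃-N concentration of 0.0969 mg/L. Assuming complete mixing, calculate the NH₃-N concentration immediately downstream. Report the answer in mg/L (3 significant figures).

0.951 mg/L

Conservation of mass across the mixing zone: C = (0.018·37 + 0.76·0.0969) / (0.018 + 0.76) = 0.7396/0.778 = 0.9507 mg/L.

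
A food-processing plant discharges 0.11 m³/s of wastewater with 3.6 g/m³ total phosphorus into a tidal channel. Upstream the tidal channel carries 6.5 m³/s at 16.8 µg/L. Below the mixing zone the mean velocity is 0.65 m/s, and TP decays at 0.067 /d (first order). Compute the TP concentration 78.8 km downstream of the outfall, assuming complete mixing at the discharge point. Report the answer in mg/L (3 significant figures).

16.8 µg/L = 0.0168 mg/L.
After complete mixing, C₀ = (0.11·3.6 + 6.5·0.0168) / 6.61 = 0.07643 mg/L.
Travel time t = 7.88e+04 m / 0.65 m/s = 1.212e+05 s = 1.403 d.
C = 0.07643·exp(−0.067·1.403) = 0.07643·0.9103 = 0.06957 mg/L.

0.0696 mg/L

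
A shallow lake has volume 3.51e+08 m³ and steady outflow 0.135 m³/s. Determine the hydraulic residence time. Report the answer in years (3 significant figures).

82.4 yr

Q = 0.135 m³/s × 3.156e+07 s/yr = 4.26e+06 m³/yr.
Hydraulic residence time τ = V/Q = 3.51e+08/4.26e+06 = 82.39 yr.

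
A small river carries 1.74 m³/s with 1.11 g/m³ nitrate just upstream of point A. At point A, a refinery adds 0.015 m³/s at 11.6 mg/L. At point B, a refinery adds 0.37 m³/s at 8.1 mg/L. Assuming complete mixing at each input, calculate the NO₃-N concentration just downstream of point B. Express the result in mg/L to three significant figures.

2.40 mg/L

After input A: C = (1.74·1.11 + 0.015·11.6) / 1.755 = 1.2 mg/L.
After input B: C = (1.755·1.2 + 0.37·8.1) / 2.125 = 2.401 mg/L.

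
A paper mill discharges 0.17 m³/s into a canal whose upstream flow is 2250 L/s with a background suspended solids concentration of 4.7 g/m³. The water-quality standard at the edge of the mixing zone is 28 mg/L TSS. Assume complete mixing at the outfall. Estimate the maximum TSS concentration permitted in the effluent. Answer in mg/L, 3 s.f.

2250 L/s = 2.25 m³/s.
Mass balance: 28·2.42 = 0.17·Cₑ + 2.25·4.7.
Cₑ = (67.76 − 10.58) / 0.17 = 336.4 mg/L.

336 mg/L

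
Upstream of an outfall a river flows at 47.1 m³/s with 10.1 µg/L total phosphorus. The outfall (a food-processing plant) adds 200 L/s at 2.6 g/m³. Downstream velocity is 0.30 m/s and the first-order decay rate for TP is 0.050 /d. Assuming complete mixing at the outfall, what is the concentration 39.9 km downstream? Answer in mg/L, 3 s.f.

0.0195 mg/L

200 L/s = 0.2 m³/s.
10.1 µg/L = 0.0101 mg/L.
After complete mixing, C₀ = (0.2·2.6 + 47.1·0.0101) / 47.3 = 0.02105 mg/L.
Travel time t = 3.99e+04 m / 0.30 m/s = 1.33e+05 s = 1.539 d.
C = 0.02105·exp(−0.050·1.539) = 0.02105·0.9259 = 0.01949 mg/L.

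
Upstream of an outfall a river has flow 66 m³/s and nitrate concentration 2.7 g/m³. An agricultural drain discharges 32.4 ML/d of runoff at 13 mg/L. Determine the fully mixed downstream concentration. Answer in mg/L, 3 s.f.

2.76 mg/L

32.4 ML/d = 0.375 m³/s.
By mass balance at complete mixing, C = (0.375·13 + 66·2.7) / (0.375 + 66) = 183.1/66.38 = 2.758 mg/L.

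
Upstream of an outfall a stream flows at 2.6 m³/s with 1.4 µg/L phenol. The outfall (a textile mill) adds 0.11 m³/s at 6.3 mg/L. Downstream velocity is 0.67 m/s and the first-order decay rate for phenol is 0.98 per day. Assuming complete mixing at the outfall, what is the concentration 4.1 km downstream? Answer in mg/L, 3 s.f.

1.4 µg/L = 0.0014 mg/L.
After complete mixing, C₀ = (0.11·6.3 + 2.6·0.0014) / 2.71 = 0.2571 mg/L.
Travel time t = 4100 m / 0.67 m/s = 6119 s = 0.07083 d.
C = 0.2571·exp(−0.98·0.07083) = 0.2571·0.9329 = 0.2398 mg/L.

0.240 mg/L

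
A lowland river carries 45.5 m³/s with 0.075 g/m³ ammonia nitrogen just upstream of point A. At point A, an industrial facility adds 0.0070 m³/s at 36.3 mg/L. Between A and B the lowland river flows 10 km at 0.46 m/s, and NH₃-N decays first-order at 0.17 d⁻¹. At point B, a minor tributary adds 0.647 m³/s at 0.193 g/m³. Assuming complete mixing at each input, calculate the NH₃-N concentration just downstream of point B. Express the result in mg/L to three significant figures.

0.0788 mg/L

After input A: C = (45.5·0.075 + 0.007·36.3) / 45.51 = 0.08057 mg/L.
Over the 10 km reach to input B (t = 2.174e+04 s = 0.2516 d), decay gives C = 0.08057·exp(−0.17·0.2516) = 0.0772 mg/L.
After input B: C = (45.51·0.0772 + 0.647·0.193) / 46.15 = 0.07882 mg/L.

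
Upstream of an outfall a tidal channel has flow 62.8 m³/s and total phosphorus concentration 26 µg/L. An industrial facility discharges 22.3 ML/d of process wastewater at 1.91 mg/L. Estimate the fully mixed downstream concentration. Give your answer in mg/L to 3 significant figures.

0.0337 mg/L

22.3 ML/d = 0.2581 m³/s.
26 µg/L = 0.026 mg/L.
By mass balance at complete mixing, C = (0.2581·1.91 + 62.8·0.026) / (0.2581 + 62.8) = 2.126/63.06 = 0.03371 mg/L.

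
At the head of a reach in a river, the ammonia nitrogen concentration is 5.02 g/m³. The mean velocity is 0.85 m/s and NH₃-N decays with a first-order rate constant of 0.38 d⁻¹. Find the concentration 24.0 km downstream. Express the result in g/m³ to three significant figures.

Travel time t = 24.0 km / 0.85 m/s = 2.4e+04/0.85 = 2.824e+04 s = 0.3268 d.
First-order decay: C = 5.02·exp(−0.38·0.3268) = 5.02·0.8832 = 4.434 g/m³.

4.43 g/m³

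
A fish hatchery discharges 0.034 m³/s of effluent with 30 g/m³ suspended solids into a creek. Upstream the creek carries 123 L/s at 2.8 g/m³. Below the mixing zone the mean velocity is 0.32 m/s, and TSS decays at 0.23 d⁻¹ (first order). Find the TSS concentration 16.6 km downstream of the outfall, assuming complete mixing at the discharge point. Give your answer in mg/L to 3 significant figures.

7.57 mg/L

123 L/s = 0.123 m³/s.
After complete mixing, C₀ = (0.034·30 + 0.123·2.8) / 0.157 = 8.69 mg/L.
Travel time t = 1.66e+04 m / 0.32 m/s = 5.188e+04 s = 0.6004 d.
C = 8.69·exp(−0.23·0.6004) = 8.69·0.871 = 7.57 mg/L.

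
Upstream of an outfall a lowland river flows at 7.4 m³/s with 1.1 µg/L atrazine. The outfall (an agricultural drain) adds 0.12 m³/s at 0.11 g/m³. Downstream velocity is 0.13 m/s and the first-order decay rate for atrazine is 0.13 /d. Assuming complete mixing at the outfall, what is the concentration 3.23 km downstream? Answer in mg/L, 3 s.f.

0.00273 mg/L

1.1 µg/L = 0.0011 mg/L.
After complete mixing, C₀ = (0.12·0.11 + 7.4·0.0011) / 7.52 = 0.002838 mg/L.
Travel time t = 3230 m / 0.13 m/s = 2.485e+04 s = 0.2876 d.
C = 0.002838·exp(−0.13·0.2876) = 0.002838·0.9633 = 0.002734 mg/L.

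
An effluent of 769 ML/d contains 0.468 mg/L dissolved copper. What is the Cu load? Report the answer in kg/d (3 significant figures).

360 kg/d

769 ML/d = 8.9 m³/s.
Mass flux = Q·C = 8.9 m³/s × 0.468 g/m³ = 4.165 g/s.
= 4.165 g/s × 86.4 = 359.9 kg/d.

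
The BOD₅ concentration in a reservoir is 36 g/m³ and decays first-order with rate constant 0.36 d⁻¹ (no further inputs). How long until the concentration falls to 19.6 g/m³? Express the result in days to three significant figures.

t = ln(C₀/C)/k = ln(36/19.6)/0.36 = 0.608/0.36 = 1.689 d.

1.69 d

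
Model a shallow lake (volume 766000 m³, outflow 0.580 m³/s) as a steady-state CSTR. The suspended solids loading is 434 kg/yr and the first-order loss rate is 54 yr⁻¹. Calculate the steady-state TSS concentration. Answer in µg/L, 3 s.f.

Outflow Q = 0.580 m³/s × 3.156e+07 s/yr = 1.83e+07 m³/yr.
Steady-state CSTR mass balance: W = Q·C + k·V·C, so C = W/(Q + kV).
Q + kV = 1.83e+07 + 54·766000 = 5.967e+07 m³/yr.
C = 434/5.967e+07 = 7.274e-06 kg/m³ = 0.007274 mg/L = 7.274 µg/L.

7.27 µg/L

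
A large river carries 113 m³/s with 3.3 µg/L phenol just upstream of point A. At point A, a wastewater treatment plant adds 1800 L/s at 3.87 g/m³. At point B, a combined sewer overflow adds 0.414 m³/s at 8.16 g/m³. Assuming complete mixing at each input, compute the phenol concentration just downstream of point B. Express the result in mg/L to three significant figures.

3.3 µg/L = 0.0033 mg/L.
1800 L/s = 1.8 m³/s.
After input A: C = (113·0.0033 + 1.8·3.87) / 114.8 = 0.06393 mg/L.
After input B: C = (114.8·0.06393 + 0.414·8.16) / 115.2 = 0.09302 mg/L.

0.0930 mg/L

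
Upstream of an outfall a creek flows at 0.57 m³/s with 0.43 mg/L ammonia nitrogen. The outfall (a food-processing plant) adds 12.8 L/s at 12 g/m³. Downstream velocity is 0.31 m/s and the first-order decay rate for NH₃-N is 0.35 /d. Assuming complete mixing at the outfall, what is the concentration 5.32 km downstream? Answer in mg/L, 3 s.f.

0.638 mg/L

12.8 L/s = 0.0128 m³/s.
After complete mixing, C₀ = (0.0128·12 + 0.57·0.43) / 0.5828 = 0.6841 mg/L.
Travel time t = 5320 m / 0.31 m/s = 1.716e+04 s = 0.1986 d.
C = 0.6841·exp(−0.35·0.1986) = 0.6841·0.9328 = 0.6382 mg/L.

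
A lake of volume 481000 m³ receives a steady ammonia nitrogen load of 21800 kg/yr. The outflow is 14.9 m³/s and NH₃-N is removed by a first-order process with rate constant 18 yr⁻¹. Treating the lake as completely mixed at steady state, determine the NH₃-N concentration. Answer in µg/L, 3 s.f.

Outflow Q = 14.9 m³/s × 3.156e+07 s/yr = 4.702e+08 m³/yr.
Steady-state CSTR mass balance: W = Q·C + k·V·C, so C = W/(Q + kV).
Q + kV = 4.702e+08 + 18·481000 = 4.789e+08 m³/yr.
C = 21800/4.789e+08 = 4.552e-05 kg/m³ = 0.04552 mg/L = 45.52 µg/L.

45.5 µg/L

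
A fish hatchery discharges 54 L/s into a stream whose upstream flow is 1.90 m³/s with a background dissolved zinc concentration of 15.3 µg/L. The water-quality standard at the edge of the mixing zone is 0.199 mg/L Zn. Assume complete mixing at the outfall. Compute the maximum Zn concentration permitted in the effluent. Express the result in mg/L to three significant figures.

54 L/s = 0.054 m³/s.
15.3 µg/L = 0.0153 mg/L.
Mass balance: 0.199·1.954 = 0.054·Cₑ + 1.9·0.0153.
Cₑ = (0.3888 − 0.02907) / 0.054 = 6.663 mg/L.

6.66 mg/L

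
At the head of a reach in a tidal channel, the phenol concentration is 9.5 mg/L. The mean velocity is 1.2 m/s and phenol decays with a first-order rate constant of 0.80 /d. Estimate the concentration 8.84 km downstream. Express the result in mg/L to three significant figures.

8.87 mg/L

Travel time t = 8.84 km / 1.2 m/s = 8840/1.2 = 7367 s = 0.08526 d.
First-order decay: C = 9.5·exp(−0.80·0.08526) = 9.5·0.9341 = 8.874 mg/L.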